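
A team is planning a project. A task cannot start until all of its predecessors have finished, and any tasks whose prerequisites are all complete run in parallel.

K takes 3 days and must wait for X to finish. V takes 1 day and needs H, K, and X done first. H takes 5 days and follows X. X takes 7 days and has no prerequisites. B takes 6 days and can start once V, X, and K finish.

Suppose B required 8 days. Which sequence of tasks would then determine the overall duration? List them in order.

X, H, V, B

Critical path before the change: X→H→V→B = 7+5+1+6 = 19 giving 19 days.
B is on the critical path; changing it to 8 makes that path 21 days.
That remains the longest chain; total 21 days.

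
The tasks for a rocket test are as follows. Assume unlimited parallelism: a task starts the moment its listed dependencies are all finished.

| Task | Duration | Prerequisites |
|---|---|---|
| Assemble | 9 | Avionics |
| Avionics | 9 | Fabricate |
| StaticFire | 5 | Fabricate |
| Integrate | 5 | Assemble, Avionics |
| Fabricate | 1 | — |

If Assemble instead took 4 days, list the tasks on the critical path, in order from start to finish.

The binding path is Fabricate→Avionics→Assemble→Integrate = 1+9+9+5 = 24; finish at 24 days.
Since Assemble is critical, the -5 change carries straight to that chain (now 19 days).
No other chain overtakes it, so the finish is 19 days.

Fabricate, Avionics, Assemble, Integrate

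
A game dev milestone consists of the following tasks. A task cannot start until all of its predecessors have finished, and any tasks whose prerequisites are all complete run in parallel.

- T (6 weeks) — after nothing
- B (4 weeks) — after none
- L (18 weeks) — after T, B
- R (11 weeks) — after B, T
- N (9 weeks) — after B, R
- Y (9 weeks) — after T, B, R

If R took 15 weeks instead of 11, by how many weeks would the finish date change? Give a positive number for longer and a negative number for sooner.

4

The binding path is T→R→N = 6+11+9 = 26; finish at 26 weeks.
Since R is critical, the +4 change carries straight to that chain (now 30 weeks).
That remains the longest chain; total 30 weeks.
Change in finish: 30 − 26 = +4 weeks.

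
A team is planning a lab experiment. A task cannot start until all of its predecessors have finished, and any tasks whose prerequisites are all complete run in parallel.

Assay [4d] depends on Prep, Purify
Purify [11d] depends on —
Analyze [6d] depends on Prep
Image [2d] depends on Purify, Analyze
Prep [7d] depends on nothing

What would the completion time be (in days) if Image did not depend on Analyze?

Original critical path: Prep→Analyze→Image = 7+6+2 = 15 ⇒ 15 days.
Without Analyze→Image, Image's earliest start moves from 13 to 11.
The longest chain is now Purify→Assay = 11+4 = 15, so the project takes 15 days.

15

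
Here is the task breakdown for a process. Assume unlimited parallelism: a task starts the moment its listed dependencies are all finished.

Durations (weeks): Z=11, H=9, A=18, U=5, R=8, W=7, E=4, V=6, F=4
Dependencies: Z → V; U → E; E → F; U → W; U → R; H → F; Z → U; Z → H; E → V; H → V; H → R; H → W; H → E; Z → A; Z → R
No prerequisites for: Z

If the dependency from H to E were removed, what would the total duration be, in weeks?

29

Original critical path: Z→H→E→V = 11+9+4+6 = 30 ⇒ 30 weeks.
Without H→E, E's earliest start moves from 20 to 16.
After: Z→A = 11+18 = 29 → 29 weeks.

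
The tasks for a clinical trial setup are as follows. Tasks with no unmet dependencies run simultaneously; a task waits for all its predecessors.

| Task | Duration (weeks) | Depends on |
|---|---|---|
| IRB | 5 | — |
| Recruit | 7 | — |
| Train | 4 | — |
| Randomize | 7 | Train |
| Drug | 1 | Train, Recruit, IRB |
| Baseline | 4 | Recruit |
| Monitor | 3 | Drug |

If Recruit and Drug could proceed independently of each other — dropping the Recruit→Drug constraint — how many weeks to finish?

Original critical path: Recruit→Drug→Monitor = 7+1+3 = 11 ⇒ 11 weeks.
Without Recruit→Drug, Drug's earliest start moves from 7 to 5.
After: Recruit→Baseline = 7+4 = 11 → 11 weeks.

11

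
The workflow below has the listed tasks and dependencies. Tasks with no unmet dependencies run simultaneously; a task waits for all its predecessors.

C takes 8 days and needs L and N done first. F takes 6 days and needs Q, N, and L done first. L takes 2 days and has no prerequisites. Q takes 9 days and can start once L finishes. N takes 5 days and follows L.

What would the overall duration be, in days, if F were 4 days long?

Baseline: L→Q→F = 2+9+6 = 17 → 17 days.
F lies on that path, so at 4 days the path becomes 15 days.
Now L→N→C = 2+5+8 = 15 is longest, so the finish becomes 15 days.

15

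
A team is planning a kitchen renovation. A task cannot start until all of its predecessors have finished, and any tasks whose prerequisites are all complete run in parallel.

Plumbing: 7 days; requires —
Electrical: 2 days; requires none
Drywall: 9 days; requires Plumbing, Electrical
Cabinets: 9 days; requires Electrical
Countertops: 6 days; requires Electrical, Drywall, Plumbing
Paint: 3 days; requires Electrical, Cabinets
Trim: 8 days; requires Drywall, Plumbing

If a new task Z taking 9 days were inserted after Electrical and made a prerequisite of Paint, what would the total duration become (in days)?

Originally the job takes 24 days.
With Z inserted, Paint now waits for max(Electrical, Cabinets, Z).
New critical path: Plumbing→Drywall→Trim = 7+9+8 = 24 ⇒ 24 days.

24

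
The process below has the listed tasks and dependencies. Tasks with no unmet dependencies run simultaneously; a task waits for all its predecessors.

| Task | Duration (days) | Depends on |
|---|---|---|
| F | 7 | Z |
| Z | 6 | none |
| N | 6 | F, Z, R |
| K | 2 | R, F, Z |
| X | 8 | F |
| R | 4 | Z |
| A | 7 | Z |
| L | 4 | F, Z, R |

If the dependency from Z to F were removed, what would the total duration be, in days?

16

With the dependency in place, Z→F→X = 6+7+8 = 21 sets the finish at 21 days.
Without Z→F, F's earliest start moves from 6 to 0.
After: Z→R→N = 6+4+6 = 16 → 16 days.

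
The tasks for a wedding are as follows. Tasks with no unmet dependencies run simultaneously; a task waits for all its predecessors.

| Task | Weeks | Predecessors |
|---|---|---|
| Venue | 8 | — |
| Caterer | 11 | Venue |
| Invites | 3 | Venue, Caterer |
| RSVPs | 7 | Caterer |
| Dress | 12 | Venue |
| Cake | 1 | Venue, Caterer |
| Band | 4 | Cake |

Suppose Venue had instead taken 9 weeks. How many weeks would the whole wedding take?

27

The binding path is Venue→Caterer→RSVPs = 8+11+7 = 26; finish at 26 weeks.
Venue lies on that path, so at 9 weeks the path becomes 27 weeks.
That remains the longest chain; total 27 weeks.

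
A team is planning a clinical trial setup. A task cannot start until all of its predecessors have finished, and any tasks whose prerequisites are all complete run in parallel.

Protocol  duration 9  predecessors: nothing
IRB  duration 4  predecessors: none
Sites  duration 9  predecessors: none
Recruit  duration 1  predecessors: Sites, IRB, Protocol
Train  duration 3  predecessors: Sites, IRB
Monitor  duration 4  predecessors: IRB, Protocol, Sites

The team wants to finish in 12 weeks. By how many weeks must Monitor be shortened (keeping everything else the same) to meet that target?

1

Current finish: 13 weeks; target: 12.
Monitor is on every critical path, so each week cut from Monitor cuts the finish by one (this holds down to a finish of 12).
Need 13 − 12 = 1 week off Monitor → Monitor becomes 3 weeks, finish becomes 12.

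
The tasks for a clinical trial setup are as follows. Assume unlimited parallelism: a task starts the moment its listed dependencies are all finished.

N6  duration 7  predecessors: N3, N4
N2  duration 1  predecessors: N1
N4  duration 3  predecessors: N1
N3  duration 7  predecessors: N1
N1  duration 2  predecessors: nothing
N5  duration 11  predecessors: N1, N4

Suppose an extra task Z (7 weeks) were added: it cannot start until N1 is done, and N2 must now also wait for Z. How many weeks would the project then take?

Originally the project takes 16 weeks.
With Z inserted, N2 now waits for max(N1, Z).
New critical path: N1→N3→N6 = 2+7+7 = 16 ⇒ 16 weeks.

16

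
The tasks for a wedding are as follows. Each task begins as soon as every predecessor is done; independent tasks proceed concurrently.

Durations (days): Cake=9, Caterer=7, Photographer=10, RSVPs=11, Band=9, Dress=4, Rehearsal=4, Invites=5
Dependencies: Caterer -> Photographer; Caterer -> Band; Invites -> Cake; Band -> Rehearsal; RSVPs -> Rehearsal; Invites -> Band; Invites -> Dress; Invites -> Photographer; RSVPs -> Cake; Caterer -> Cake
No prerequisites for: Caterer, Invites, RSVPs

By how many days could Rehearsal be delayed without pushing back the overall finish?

The longest chain is Caterer→Band→Rehearsal = 7+9+4 = 20; overall finish 20 days.
Longest path through Rehearsal: 20 days (earliest finish 20, latest finish 20).
Slack of Rehearsal = 16 − 16 = 0 days.

0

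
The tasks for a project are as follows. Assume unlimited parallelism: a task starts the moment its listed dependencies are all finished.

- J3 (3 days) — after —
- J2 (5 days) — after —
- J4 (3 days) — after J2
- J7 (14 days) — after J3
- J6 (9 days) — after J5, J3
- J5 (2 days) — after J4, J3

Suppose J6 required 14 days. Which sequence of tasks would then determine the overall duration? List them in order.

J2, J4, J5, J6

Critical path before the change: J2→J4→J5→J6 = 5+3+2+9 = 19 giving 19 days.
Since J6 is critical, the +5 change carries straight to that chain (now 24 days).
The critical path is still J2→J4→J5→J6; finish is now 24 days.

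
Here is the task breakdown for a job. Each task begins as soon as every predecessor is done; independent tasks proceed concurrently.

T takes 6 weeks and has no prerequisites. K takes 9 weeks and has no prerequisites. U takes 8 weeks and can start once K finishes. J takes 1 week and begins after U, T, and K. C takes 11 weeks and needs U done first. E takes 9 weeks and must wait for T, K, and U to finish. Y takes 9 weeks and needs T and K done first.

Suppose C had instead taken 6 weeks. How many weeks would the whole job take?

26

Critical path before the change: K→U→C = 9+8+11 = 28 giving 28 weeks.
C is on the critical path; changing it to 6 makes that path 23 weeks.
Now K→U→E = 9+8+9 = 26 is longest, so the finish becomes 26 weeks.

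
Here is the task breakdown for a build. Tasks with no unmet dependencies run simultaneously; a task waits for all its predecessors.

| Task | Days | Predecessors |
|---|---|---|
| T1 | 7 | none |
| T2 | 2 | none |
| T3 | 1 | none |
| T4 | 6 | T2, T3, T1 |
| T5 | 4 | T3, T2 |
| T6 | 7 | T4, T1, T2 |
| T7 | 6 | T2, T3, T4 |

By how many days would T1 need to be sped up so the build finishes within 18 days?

Current finish: 20 days; target: 18.
T1 is on every critical path, so each day cut from T1 cuts the finish by one (this holds down to a finish of 15).
Need 20 − 18 = 2 days off T1 → T1 becomes 5 days, finish becomes 18.

2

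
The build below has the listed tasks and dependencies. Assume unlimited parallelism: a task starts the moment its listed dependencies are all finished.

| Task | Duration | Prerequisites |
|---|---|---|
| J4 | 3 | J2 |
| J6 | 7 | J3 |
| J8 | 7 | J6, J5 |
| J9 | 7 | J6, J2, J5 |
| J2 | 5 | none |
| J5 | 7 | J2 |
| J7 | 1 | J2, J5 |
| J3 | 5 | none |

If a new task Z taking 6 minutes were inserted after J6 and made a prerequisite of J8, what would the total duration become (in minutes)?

25

Originally the plan takes 19 minutes.
With Z inserted, J8 now waits for max(J6, J5, Z).
New critical path: J3→J6→Z→J8 = 5+7+6+7 = 25 ⇒ 25 minutes.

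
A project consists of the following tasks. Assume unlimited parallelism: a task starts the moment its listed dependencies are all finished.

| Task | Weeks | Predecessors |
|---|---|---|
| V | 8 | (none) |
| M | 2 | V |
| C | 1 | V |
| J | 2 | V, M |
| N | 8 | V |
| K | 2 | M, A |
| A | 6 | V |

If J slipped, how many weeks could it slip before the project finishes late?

4

The longest chain is V→N = 8+8 = 16; overall finish 16 weeks.
Longest path through J: 12 weeks (earliest finish 12, latest finish 16).
Float = 16 − 12 = 4.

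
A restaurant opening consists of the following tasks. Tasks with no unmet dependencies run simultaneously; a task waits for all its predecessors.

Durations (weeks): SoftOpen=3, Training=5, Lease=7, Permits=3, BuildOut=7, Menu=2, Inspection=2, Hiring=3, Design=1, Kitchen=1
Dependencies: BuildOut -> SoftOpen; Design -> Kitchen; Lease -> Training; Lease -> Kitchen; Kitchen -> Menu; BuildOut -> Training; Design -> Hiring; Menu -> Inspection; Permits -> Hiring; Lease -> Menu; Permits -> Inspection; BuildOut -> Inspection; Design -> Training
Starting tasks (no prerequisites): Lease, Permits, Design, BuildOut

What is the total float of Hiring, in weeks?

6

Lease→Kitchen→Menu→Inspection = 7+1+2+2 = 12 sets the makespan at 12 weeks.
The longest chain containing Hiring totals 6 weeks.
So Hiring can slip 12 − 6 = 6 weeks.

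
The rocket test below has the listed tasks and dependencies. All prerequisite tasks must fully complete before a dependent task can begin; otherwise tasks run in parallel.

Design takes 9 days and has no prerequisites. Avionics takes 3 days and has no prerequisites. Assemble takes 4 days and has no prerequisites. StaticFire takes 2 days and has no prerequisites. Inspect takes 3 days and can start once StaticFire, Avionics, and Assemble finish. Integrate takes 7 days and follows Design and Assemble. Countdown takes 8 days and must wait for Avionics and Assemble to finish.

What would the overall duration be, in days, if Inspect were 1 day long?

16

Baseline: Design→Integrate = 9+7 = 16 → 16 days.
The longest path through Inspect is only 7 days, so Inspect has float 9.
That remains the longest chain; total 16 days.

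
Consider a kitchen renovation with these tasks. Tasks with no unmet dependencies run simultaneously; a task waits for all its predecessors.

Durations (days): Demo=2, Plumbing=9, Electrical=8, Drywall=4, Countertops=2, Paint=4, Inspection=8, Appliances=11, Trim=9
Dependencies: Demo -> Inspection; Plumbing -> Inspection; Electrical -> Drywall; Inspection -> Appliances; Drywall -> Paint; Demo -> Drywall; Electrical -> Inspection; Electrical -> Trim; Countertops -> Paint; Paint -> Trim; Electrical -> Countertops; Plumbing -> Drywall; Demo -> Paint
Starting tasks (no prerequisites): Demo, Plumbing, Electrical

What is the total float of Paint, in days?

Plumbing→Inspection→Appliances = 9+8+11 = 28 sets the makespan at 28 days.
Longest path through Paint: 26 days (earliest finish 17, latest finish 19).
Slack of Paint = 15 − 13 = 2 days.

2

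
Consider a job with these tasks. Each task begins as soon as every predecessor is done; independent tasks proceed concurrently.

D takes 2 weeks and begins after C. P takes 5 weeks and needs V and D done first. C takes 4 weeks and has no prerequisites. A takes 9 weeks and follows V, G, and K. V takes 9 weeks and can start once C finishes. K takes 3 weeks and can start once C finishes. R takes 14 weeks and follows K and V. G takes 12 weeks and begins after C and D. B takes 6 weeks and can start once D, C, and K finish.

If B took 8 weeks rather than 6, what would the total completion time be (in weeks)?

27

Actual critical path: C→V→R = 4+9+14 = 27 ⇒ 27 weeks.
The longest path through B is only 13 weeks, so B has float 14.
The critical path is still C→V→R; finish is now 27 weeks.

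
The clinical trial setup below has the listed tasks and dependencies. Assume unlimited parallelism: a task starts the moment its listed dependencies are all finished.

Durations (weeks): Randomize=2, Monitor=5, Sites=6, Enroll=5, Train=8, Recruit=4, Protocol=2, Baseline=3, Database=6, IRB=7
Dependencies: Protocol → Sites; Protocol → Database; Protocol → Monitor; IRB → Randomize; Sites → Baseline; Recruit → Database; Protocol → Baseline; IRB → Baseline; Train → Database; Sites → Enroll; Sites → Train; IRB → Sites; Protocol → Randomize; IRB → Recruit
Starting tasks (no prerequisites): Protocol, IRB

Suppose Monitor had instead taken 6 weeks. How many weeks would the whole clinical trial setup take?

27

The binding path is IRB→Sites→Train→Database = 7+6+8+6 = 27; finish at 27 weeks.
Monitor is off the critical path — its longest chain is 7 weeks, giving 20 of slack.
That remains the longest chain; total 27 weeks.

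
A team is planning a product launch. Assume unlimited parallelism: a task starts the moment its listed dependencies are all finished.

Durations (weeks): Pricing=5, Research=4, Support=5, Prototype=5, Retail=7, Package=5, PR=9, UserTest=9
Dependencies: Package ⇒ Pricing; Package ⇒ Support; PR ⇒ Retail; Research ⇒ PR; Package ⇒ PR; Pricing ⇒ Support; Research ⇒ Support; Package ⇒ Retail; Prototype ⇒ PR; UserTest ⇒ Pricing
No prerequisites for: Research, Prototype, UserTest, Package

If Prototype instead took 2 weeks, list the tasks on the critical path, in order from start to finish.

Baseline: Prototype→PR→Retail = 5+9+7 = 21 → 21 weeks.
Prototype is on the critical path; changing it to 2 makes that path 18 weeks.
New critical path: Package→PR→Retail = 5+9+7 = 21 ⇒ 21 weeks.

Package, PR, Retail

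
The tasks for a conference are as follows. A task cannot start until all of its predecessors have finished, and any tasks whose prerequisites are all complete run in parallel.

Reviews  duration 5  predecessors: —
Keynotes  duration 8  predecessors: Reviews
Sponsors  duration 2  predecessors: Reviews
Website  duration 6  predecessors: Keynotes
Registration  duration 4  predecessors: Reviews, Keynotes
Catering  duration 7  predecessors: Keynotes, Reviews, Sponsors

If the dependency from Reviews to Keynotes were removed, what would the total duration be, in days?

15

Original critical path: Reviews→Keynotes→Catering = 5+8+7 = 20 ⇒ 20 days.
Without Reviews→Keynotes, Keynotes's earliest start moves from 5 to 0.
The longest chain is now Keynotes→Catering = 8+7 = 15, so the project takes 15 days.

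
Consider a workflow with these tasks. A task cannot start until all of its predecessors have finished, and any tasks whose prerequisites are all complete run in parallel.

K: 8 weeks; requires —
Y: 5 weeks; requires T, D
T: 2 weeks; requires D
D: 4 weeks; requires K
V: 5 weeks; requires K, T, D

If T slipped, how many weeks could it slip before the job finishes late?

0

Critical path: K→D→T→V = 8+4+2+5 = 19, so the finish is 19 weeks.
The longest chain containing T totals 19 weeks.
Slack of T = 12 − 12 = 0 weeks.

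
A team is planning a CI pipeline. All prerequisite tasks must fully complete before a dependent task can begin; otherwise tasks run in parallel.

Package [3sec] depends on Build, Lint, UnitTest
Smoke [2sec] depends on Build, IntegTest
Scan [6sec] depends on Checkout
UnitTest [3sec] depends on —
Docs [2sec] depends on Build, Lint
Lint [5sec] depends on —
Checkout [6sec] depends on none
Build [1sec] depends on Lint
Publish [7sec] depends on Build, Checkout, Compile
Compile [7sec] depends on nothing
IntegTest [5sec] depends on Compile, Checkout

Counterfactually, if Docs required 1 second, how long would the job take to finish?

14

As given, the longest chain is Compile→IntegTest→Smoke = 7+5+2 = 14, so the finish is 14 seconds.
Docs has 6 seconds of float (longest path through it is 8).
The critical path is still Compile→IntegTest→Smoke; finish is now 14 seconds.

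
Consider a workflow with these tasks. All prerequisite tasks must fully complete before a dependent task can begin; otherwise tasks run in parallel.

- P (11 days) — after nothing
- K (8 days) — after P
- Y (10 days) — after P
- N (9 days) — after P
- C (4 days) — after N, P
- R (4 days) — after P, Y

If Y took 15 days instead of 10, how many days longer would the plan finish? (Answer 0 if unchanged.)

The binding path is P→Y→R = 11+10+4 = 25; finish at 25 days.
Y is on the critical path; changing it to 15 makes that path 30 days.
The critical path is still P→Y→R; finish is now 30 days.
Change in finish: 30 − 25 = +5 days.

5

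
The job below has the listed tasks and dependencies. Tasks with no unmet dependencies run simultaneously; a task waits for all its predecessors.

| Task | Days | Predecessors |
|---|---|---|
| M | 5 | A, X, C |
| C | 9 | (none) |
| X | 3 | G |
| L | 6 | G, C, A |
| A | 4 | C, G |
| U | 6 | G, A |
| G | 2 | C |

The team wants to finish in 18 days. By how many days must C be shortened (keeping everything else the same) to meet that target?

Current finish: 21 days; target: 18.
C is on every critical path, so each day cut from C cuts the finish by one (this holds down to a finish of 13).
Need 21 − 18 = 3 days off C → C becomes 6 days, finish becomes 18.

3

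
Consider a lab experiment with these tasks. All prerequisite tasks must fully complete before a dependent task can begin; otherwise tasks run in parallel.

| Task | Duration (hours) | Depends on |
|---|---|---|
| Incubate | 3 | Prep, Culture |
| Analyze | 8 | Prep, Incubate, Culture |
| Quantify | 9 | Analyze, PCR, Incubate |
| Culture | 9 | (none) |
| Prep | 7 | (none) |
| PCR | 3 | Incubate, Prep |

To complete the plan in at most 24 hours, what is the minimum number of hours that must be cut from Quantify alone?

Current finish: 29 hours; target: 24.
Quantify is on every critical path, so each hour cut from Quantify cuts the finish by one (this holds down to a finish of 21).
Need 29 − 24 = 5 hours off Quantify → Quantify becomes 4 hours, finish becomes 24.

5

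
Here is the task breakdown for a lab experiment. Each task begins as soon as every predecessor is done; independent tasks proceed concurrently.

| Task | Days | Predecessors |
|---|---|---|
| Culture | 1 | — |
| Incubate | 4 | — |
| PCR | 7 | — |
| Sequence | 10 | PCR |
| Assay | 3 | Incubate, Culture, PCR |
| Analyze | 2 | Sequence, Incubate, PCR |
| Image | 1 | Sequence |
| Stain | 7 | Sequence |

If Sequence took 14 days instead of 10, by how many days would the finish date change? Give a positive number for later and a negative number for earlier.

Baseline: PCR→Sequence→Stain = 7+10+7 = 24 → 24 days.
Sequence is on the critical path; changing it to 14 makes that path 28 days.
That remains the longest chain; total 28 days.
Change in finish: 28 − 24 = +4 days.

4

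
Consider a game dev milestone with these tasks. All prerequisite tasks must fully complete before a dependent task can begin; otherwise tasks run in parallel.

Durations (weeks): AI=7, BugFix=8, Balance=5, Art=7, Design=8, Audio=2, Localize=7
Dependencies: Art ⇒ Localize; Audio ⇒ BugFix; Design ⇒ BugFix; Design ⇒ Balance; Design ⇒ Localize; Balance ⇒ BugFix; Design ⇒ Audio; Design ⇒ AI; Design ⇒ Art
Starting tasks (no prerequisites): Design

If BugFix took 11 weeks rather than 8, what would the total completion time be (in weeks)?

24

The binding path is Design→Art→Localize = 8+7+7 = 22; finish at 22 weeks.
BugFix has 1 week of float (longest path through it is 21).
New critical path: Design→Balance→BugFix = 8+5+11 = 24 ⇒ 24 weeks.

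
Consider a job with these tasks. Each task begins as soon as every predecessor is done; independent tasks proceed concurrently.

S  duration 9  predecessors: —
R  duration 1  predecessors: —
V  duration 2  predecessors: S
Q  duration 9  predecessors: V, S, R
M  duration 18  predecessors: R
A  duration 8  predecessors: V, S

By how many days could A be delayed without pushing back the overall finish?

1

Critical path: S→V→Q = 9+2+9 = 20, so the finish is 20 days.
Longest path through A: 19 days (earliest finish 19, latest finish 20).
Float = 20 − 19 = 1.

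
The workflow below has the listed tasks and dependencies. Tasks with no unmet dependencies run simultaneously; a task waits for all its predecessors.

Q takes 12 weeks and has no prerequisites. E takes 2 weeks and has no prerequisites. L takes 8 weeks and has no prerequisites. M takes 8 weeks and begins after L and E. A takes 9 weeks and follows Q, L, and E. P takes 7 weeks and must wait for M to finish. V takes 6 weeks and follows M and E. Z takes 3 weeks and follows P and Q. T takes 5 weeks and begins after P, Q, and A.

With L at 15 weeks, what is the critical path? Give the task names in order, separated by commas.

The binding path is L→M→P→T = 8+8+7+5 = 28; finish at 28 weeks.
Since L is critical, the +7 change carries straight to that chain (now 35 weeks).
No other chain overtakes it, so the finish is 35 weeks.

L, M, P, T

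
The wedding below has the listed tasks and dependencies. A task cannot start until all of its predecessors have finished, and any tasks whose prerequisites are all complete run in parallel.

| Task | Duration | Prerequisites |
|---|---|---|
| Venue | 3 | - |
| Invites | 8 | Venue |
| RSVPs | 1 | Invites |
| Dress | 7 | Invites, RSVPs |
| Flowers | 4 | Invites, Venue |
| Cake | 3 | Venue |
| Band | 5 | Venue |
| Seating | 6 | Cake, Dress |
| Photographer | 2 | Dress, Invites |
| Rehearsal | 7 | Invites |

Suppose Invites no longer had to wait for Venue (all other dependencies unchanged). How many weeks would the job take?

With the dependency in place, Venue→Invites→RSVPs→Dress→Seating = 3+8+1+7+6 = 25 sets the finish at 25 weeks.
Without Venue→Invites, Invites's earliest start moves from 3 to 0.
After: Invites→RSVPs→Dress→Seating = 8+1+7+6 = 22 → 22 weeks.

22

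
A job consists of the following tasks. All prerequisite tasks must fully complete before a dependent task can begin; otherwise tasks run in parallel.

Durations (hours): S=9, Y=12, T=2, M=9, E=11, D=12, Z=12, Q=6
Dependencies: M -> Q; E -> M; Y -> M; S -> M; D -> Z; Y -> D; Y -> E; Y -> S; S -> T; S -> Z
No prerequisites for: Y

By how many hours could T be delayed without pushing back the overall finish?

15

The longest chain is Y→E→M→Q = 12+11+9+6 = 38; overall finish 38 hours.
T finishes as early as 23 and must finish by 38.
So T can slip 38 − 23 = 15 hours.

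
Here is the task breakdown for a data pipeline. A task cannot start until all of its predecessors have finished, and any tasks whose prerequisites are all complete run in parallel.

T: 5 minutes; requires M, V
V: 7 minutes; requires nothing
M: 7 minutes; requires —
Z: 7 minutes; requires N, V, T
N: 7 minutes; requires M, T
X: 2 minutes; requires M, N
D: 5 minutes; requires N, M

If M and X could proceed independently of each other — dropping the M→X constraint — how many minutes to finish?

26

Before: longest chain V→T→N→Z = 7+5+7+7 = 26, finish 26.
Dropping M→X doesn't change X's earliest start (19); another predecessor still binds.
After: V→T→N→Z = 7+5+7+7 = 26 → 26 minutes.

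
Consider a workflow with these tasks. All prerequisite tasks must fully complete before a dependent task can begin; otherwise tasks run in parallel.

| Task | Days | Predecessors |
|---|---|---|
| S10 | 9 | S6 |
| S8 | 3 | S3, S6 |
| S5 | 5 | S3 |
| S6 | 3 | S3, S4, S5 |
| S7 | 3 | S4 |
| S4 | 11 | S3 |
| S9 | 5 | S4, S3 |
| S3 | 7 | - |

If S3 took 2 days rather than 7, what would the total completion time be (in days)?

The binding path is S3→S4→S6→S10 = 7+11+3+9 = 30; finish at 30 days.
Since S3 is critical, the -5 change carries straight to that chain (now 25 days).
The critical path is still S3→S4→S6→S10; finish is now 25 days.

25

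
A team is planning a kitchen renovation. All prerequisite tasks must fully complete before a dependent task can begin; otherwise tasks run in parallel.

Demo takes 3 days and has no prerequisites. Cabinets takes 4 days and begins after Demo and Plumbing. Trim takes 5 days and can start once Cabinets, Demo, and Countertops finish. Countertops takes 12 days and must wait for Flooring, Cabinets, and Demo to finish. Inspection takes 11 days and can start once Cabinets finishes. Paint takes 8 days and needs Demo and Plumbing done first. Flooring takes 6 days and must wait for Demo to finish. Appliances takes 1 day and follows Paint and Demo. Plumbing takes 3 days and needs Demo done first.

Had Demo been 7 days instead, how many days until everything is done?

31

As given, the longest chain is Demo→Plumbing→Cabinets→Countertops→Trim = 3+3+4+12+5 = 27, so the finish is 27 days.
Demo is on the critical path; changing it to 7 makes that path 31 days.
No other chain overtakes it, so the finish is 31 days.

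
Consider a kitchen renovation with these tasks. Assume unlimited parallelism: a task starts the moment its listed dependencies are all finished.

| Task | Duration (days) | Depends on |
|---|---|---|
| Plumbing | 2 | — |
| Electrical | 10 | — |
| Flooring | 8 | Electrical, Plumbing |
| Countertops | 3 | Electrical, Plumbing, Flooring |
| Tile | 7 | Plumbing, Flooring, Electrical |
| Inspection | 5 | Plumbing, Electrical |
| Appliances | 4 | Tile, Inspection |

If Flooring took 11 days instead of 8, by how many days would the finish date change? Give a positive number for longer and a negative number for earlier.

Critical path before the change: Electrical→Flooring→Tile→Appliances = 10+8+7+4 = 29 giving 29 days.
Flooring lies on that path, so at 11 days the path becomes 32 days.
The critical path is still Electrical→Flooring→Tile→Appliances; finish is now 32 days.
Change in finish: 32 − 29 = +3 days.

3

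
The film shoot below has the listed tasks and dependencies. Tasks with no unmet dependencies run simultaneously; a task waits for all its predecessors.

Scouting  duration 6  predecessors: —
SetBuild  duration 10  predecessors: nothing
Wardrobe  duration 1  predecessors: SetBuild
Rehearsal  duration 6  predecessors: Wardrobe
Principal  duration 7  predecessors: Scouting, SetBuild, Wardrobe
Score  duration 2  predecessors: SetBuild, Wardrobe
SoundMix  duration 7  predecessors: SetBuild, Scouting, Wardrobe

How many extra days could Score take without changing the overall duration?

SetBuild→Wardrobe→Principal = 10+1+7 = 18 sets the makespan at 18 days.
The longest chain containing Score totals 13 days.
So Score can slip 18 − 13 = 5 days.

5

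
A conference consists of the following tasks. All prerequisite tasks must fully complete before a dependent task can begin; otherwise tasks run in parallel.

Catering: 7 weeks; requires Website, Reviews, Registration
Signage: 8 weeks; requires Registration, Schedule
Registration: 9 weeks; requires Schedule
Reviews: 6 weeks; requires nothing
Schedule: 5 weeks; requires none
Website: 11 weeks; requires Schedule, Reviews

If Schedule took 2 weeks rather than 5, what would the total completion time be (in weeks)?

24

Baseline: Reviews→Website→Catering = 6+11+7 = 24 → 24 weeks.
The longest path through Schedule is only 23 weeks, so Schedule has float 1.
The critical path is still Reviews→Website→Catering; finish is now 24 weeks.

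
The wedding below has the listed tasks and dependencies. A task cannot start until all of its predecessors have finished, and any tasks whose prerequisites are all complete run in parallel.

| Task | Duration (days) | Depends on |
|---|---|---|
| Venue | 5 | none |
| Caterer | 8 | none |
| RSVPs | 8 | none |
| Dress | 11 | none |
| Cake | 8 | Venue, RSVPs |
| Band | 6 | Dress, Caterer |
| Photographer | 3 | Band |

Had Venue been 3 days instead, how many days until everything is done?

Critical path before the change: Dress→Band→Photographer = 11+6+3 = 20 giving 20 days.
Venue has 7 days of float (longest path through it is 13).
The critical path is still Dress→Band→Photographer; finish is now 20 days.

20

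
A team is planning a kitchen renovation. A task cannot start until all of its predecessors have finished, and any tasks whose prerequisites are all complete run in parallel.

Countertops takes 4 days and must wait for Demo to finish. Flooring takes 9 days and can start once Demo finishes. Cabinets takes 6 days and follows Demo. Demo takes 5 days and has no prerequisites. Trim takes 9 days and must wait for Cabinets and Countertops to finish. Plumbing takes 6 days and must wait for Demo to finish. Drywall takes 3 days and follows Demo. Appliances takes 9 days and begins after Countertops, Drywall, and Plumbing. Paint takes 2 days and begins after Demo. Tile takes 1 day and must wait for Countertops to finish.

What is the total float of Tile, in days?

Critical path: Demo→Plumbing→Appliances = 5+6+9 = 20, so the finish is 20 days.
Tile finishes as early as 10 and must finish by 20.
Float = 20 − 10 = 10.

10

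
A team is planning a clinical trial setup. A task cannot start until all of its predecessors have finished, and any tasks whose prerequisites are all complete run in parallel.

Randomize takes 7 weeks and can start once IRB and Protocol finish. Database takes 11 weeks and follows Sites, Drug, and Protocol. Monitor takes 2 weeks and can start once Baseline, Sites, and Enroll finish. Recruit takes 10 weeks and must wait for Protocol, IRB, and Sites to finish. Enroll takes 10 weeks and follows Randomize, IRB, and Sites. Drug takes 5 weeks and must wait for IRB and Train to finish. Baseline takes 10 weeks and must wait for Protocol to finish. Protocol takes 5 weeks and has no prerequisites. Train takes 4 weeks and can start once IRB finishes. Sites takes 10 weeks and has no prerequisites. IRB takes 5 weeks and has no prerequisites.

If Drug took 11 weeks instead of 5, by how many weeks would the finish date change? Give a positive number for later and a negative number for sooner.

Critical path before the change: IRB→Train→Drug→Database = 5+4+5+11 = 25 giving 25 weeks.
Drug is on the critical path; changing it to 11 makes that path 31 weeks.
The critical path is still IRB→Train→Drug→Database; finish is now 31 weeks.
Change in finish: 31 − 25 = +6 weeks.

6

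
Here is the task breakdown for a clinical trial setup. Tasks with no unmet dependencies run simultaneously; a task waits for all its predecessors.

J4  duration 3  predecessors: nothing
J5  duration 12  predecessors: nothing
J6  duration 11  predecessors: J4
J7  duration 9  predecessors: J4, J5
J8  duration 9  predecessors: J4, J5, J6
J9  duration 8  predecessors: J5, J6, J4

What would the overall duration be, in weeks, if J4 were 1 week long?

As given, the longest chain is J4→J6→J8 = 3+11+9 = 23, so the finish is 23 weeks.
Since J4 is critical, the -2 change carries straight to that chain (now 21 weeks).
The critical path is still J4→J6→J8; finish is now 21 weeks.

21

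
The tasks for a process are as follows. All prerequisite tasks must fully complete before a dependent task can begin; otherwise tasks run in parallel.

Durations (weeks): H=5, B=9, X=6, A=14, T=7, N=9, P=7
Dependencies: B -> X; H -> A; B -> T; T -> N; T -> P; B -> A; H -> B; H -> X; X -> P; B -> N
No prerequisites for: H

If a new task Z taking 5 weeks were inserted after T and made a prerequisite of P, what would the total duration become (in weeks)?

33

Originally the job takes 30 weeks.
With Z inserted, P now waits for max(T, X, Z).
New critical path: H→B→T→Z→P = 5+9+7+5+7 = 33 ⇒ 33 weeks.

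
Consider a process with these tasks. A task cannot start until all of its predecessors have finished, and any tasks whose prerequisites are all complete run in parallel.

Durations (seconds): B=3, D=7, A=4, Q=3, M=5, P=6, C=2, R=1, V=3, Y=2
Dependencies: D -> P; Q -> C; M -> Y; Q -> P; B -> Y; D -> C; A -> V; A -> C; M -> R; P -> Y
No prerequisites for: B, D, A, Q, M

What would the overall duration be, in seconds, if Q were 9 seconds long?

17

Baseline: D→P→Y = 7+6+2 = 15 → 15 seconds.
Q has 4 seconds of float (longest path through it is 11).
Now Q→P→Y = 9+6+2 = 17 is longest, so the finish becomes 17 seconds.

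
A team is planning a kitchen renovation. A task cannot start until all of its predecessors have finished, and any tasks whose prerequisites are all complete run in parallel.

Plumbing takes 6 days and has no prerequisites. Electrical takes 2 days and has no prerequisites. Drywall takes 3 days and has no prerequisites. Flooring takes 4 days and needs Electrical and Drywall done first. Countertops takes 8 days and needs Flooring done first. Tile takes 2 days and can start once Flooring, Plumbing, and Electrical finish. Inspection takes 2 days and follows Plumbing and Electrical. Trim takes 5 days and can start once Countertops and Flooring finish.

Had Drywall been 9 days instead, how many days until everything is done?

Actual critical path: Drywall→Flooring→Countertops→Trim = 3+4+8+5 = 20 ⇒ 20 days.
Drywall lies on that path, so at 9 days the path becomes 26 days.
The critical path is still Drywall→Flooring→Countertops→Trim; finish is now 26 days.

26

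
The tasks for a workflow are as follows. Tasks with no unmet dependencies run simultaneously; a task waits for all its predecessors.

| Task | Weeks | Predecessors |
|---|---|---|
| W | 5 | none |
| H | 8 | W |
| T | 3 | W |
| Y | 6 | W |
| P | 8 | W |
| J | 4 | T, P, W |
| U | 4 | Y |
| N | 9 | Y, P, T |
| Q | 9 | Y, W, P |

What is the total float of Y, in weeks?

W→P→N = 5+8+9 = 22 sets the makespan at 22 weeks.
The longest chain containing Y totals 20 weeks.
So Y can slip 13 − 11 = 2 weeks.

2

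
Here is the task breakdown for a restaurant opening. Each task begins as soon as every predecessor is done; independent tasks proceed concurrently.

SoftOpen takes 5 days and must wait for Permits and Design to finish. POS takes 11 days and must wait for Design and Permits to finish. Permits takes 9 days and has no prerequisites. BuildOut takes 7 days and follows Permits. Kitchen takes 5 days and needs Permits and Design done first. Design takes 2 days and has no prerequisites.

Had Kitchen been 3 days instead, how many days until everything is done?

20

Baseline: Permits→POS = 9+11 = 20 → 20 days.
The longest path through Kitchen is only 14 days, so Kitchen has float 6.
No other chain overtakes it, so the finish is 20 days.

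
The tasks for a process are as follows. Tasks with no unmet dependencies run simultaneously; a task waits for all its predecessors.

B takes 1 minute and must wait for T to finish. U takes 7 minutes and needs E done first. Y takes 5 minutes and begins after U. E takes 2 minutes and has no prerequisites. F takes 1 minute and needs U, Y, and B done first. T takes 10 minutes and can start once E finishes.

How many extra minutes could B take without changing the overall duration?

1

Critical path: E→U→Y→F = 2+7+5+1 = 15, so the finish is 15 minutes.
The longest chain containing B totals 14 minutes.
So B can slip 14 − 13 = 1 minute.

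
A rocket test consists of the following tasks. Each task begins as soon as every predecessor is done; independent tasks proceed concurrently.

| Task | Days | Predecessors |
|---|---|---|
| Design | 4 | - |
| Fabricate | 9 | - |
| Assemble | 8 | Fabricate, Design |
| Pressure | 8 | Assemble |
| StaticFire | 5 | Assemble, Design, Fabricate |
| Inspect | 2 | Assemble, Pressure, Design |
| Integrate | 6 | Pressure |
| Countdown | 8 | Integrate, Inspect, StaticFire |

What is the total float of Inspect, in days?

4

Critical path: Fabricate→Assemble→Pressure→Integrate→Countdown = 9+8+8+6+8 = 39, so the finish is 39 days.
The longest chain containing Inspect totals 35 days.
Slack of Inspect = 29 − 25 = 4 days.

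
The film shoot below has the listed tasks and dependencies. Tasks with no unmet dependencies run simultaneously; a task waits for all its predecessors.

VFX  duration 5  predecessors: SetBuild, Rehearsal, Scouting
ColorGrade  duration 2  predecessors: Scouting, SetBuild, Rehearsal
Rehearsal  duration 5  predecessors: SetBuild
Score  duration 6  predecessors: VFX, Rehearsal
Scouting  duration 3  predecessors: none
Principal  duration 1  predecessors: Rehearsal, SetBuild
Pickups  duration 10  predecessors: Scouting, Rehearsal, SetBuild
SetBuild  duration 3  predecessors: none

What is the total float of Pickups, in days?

The longest chain is SetBuild→Rehearsal→VFX→Score = 3+5+5+6 = 19; overall finish 19 days.
The longest chain containing Pickups totals 18 days.
Slack of Pickups = 9 − 8 = 1 day.

1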